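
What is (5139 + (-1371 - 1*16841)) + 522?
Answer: -12551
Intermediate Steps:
(5139 + (-1371 - 1*16841)) + 522 = (5139 + (-1371 - 16841)) + 522 = (5139 - 18212) + 522 = -13073 + 522 = -12551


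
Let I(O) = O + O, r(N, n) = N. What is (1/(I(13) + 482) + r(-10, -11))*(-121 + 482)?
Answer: -1833519/508 ≈ -3609.3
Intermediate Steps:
I(O) = 2*O
(1/(I(13) + 482) + r(-10, -11))*(-121 + 482) = (1/(2*13 + 482) - 10)*(-121 + 482) = (1/(26 + 482) - 10)*361 = (1/508 - 10)*361 = -5079/508*361 = -1833519/508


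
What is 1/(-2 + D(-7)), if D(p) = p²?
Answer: 1/47 ≈ 0.021277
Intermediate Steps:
1/(-2 + D(-7)) = 1/(-2 + (-7)²) = 1/(-2 + 49) = 1/47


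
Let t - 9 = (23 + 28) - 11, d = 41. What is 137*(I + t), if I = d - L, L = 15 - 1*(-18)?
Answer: 7809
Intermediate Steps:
L = 33 (L = 15 + 18 = 33)
I = 8 (I = 41 - 1*33 = 41 - 33 = 8)
t = 49 (t = 9 + ((23 + 28) - 11) = 9 + (51 - 11) = 9 + 40 = 49)
137*(I + t) = 137*(8 + 49) = 137*57 = 7809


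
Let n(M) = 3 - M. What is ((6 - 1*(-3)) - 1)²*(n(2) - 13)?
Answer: -768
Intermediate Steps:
((6 - 1*(-3)) - 1)²*(n(2) - 13) = ((6 - 1*(-3)) - 1)²*((3 - 1*2) - 13) = ((6 + 3) - 1)²*((3 - 2) - 13) = (9 - 1)²*(1 - 13) = 8²*(-12) = 64*(-12) = -768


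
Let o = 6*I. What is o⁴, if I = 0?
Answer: 0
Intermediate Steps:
o = 0 (o = 6*0 = 0)
o⁴ = 0⁴ = 0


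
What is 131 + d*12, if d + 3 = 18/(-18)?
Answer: 83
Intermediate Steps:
d = -4 (d = -3 + 18/(-18) = -3 + 18*(-1/18) = -3 - 1 = -4)
131 + d*12 = 131 - 4*12 = 131 - 48 = 83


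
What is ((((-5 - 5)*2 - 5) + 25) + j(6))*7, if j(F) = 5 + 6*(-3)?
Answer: -91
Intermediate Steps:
j(F) = -13 (j(F) = 5 - 18 = -13)
((((-5 - 5)*2 - 5) + 25) + j(6))*7 = ((((-5 - 5)*2 - 5) + 25) - 13)*7 = (((-10*2 - 5) + 25) - 13)*7 = (((-20 - 5) + 25) - 13)*7 = ((-25 + 25) - 13)*7 = (0 - 13)*7 = -13*7 = -91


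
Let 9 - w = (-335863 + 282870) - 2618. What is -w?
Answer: -55620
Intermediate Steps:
w = 55620 (w = 9 - ((-335863 + 282870) - 2618) = 9 - (-52993 - 2618) = 9 - 1*(-55611) = 9 + 55611 = 55620)
-w = -1*55620 = -55620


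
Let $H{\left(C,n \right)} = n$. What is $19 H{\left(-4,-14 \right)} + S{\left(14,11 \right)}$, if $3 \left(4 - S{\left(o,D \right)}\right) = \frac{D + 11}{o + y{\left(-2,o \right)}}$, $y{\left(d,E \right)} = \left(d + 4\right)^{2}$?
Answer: $- \frac{7085}{27} \approx -262.41$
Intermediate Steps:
$y{\left(d,E \right)} = \left(4 + d\right)^{2}$
$S{\left(o,D \right)} = 4 - \frac{11 + D}{3 \left(4 + o\right)}$ ($S{\left(o,D \right)} = 4 - \frac{\left(D + 11\right) \frac{1}{o + \left(4 - 2\right)^{2}}}{3} = 4 - \frac{\left(11 + D\right) \frac{1}{o + 2^{2}}}{3} = 4 - \frac{\left(11 + D\right) \frac{1}{o + 4}}{3} = 4 - \frac{\left(11 + D\right) \frac{1}{4 + o}}{3} = 4 - \frac{\frac{1}{4 + o} \left(11 + D\right)}{3} = 4 - \frac{11 + D}{3 \left(4 + o\right)}$)
$19 H{\left(-4,-14 \right)} + S{\left(14,11 \right)} = 19 \left(-14\right) + \frac{37 - 11 + 12 \cdot 14}{3 \left(4 + 14\right)} = -266 + \frac{37 - 11 + 168}{3 \cdot 18} = -266 + \frac{1}{3} \cdot \frac{1}{18} \cdot 194 = -266 + \frac{97}{27} = - \frac{7085}{27}$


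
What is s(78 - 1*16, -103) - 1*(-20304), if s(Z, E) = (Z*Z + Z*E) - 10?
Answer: 17752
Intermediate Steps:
s(Z, E) = -10 + Z**2 + E*Z (s(Z, E) = (Z**2 + E*Z) - 10 = -10 + Z**2 + E*Z)
s(78 - 1*16, -103) - 1*(-20304) = (-10 + (78 - 1*16)**2 - 103*(78 - 1*16)) - 1*(-20304) = (-10 + (78 - 16)**2 - 103*(78 - 16)) + 20304 = (-10 + 62**2 - 103*62) + 20304 = (-10 + 3844 - 6386) + 20304 = -2552 + 20304 = 17752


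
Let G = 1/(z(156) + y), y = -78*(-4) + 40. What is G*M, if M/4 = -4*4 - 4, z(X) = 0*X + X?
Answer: -20/127 ≈ -0.15748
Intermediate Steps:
z(X) = X (z(X) = 0 + X = X)
y = 352 (y = 312 + 40 = 352)
M = -80 (M = 4*(-4*4 - 4) = 4*(-16 - 4) = 4*(-20) = -80)
G = 1/508 (G = 1/(156 + 352) = 1/508 ≈ 0.0019685)
G*M = (1/508)*(-80) = -20/127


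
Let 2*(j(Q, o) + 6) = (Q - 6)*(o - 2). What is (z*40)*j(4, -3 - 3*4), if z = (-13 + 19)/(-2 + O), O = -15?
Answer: -2640/17 ≈ -155.29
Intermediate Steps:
j(Q, o) = -6 + (-6 + Q)*(-2 + o)/2 (j(Q, o) = -6 + ((Q - 6)*(o - 2))/2 = -6 + ((-6 + Q)*(-2 + o))/2 = -6 + (-6 + Q)*(-2 + o)/2)
z = -6/17 (z = (-13 + 19)/(-2 - 15) = 6/(-17) = 6*(-1/17) = -6/17 ≈ -0.35294)
(z*40)*j(4, -3 - 3*4) = (-6/17*40)*(-1*4 - 3*(-3 - 3*4) + (½)*4*(-3 - 3*4)) = -240*(-4 - 3*(-3 - 12) + (½)*4*(-3 - 12))/17 = -240*(-4 - 3*(-15) + (½)*4*(-15))/17 = -240*(-4 + 45 - 30)/17 = -240/17*11 = -2640/17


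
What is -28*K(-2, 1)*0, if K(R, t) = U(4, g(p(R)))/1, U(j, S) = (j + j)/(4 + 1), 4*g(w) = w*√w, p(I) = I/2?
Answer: 0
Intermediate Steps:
p(I) = I/2 (p(I) = I*(½) = I/2)
g(w) = w^(3/2)/4 (g(w) = (w*√w)/4 = w^(3/2)/4)
U(j, S) = 2*j/5 (U(j, S) = (2*j)/5 = (2*j)*(⅕) = 2*j/5)
K(R, t) = 8/5 (K(R, t) = ((⅖)*4)/1 = (8/5)*1 = 8/5)
-28*K(-2, 1)*0 = -28*8/5*0 = -224/5*0 = 0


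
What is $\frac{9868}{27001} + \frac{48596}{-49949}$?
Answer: $- \frac{819243864}{1348672949} \approx -0.60744$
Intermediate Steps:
$\frac{9868}{27001} + \frac{48596}{-49949} = 9868 \cdot \frac{1}{27001} + 48596 \left(- \frac{1}{49949}\right) = \frac{9868}{27001} - \frac{48596}{49949} = - \frac{819243864}{1348672949}$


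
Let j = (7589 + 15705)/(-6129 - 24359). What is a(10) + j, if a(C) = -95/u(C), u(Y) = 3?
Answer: -1483121/45732 ≈ -32.431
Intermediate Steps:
a(C) = -95/3
j = -11647/15244 (j = 23294/(-30488) = 23294*(-1/30488) = -11647/15244 ≈ -0.76404)
a(10) + j = -95/3 - 11647/15244 = -1483121/45732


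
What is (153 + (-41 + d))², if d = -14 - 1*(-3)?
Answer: 10201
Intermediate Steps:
d = -11 (d = -14 + 3 = -11)
(153 + (-41 + d))² = (153 + (-41 - 11))² = (153 - 52)² = 101² = 10201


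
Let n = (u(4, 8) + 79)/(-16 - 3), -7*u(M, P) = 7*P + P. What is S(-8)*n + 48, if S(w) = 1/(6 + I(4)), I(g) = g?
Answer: 63351/1330 ≈ 47.632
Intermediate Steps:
u(M, P) = -8*P/7 (u(M, P) = -(7*P + P)/7 = -8*P/7)
S(w) = 1/10 (S(w) = 1/(6 + 4) = 1/10)
n = -489/133 (n = (-8/7*8 + 79)/(-16 - 3) = (-64/7 + 79)/(-19) = (489/7)*(-1/19) = -489/133 ≈ -3.6767)
S(-8)*n + 48 = (1/10)*(-489/133) + 48 = -489/1330 + 48 = 63351/1330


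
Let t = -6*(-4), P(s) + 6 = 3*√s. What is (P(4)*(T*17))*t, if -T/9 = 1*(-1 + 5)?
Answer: 0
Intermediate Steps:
T = -36 (T = -9*(-1 + 5) = -9*4 = -36)
P(s) = -6 + 3*√s
t = 24
(P(4)*(T*17))*t = ((-6 + 3*√4)*(-36*17))*24 = ((-6 + 3*2)*(-612))*24 = ((-6 + 6)*(-612))*24 = (0*(-612))*24 = 0*24 = 0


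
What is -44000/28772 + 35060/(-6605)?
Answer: -64968316/9501953 ≈ -6.8374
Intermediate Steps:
-44000/28772 + 35060/(-6605) = -44000*1/28772 + 35060*(-1/6605) = -11000/7193 - 7012/1321 = -64968316/9501953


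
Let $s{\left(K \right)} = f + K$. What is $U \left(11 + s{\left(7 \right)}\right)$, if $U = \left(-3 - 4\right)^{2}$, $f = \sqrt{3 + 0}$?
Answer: $882 + 49 \sqrt{3} \approx 966.87$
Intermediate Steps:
$f = \sqrt{3} \approx 1.732$
$U = 49$ ($U = \left(-7\right)^{2} = 49$)
$s{\left(K \right)} = K + \sqrt{3}$ ($s{\left(K \right)} = \sqrt{3} + K = K + \sqrt{3}$)
$U \left(11 + s{\left(7 \right)}\right) = 49 \left(11 + \left(7 + \sqrt{3}\right)\right) = 49 \left(18 + \sqrt{3}\right) = 882 + 49 \sqrt{3}$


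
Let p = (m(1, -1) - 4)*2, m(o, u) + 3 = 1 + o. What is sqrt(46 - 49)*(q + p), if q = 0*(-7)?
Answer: -10*I*sqrt(3) ≈ -17.32*I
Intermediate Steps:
q = 0
m(o, u) = -2 + o (m(o, u) = -3 + (1 + o) = -2 + o)
p = -10 (p = ((-2 + 1) - 4)*2 = (-1 - 4)*2 = -5*2 = -10)
sqrt(46 - 49)*(q + p) = sqrt(46 - 49)*(0 - 10) = sqrt(-3)*(-10) = (I*sqrt(3))*(-10) = -10*I*sqrt(3)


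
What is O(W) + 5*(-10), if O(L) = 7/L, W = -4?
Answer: -207/4 ≈ -51.750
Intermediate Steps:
O(W) + 5*(-10) = 7/(-4) + 5*(-10) = 7*(-¼) - 50 = -7/4 - 50 = -207/4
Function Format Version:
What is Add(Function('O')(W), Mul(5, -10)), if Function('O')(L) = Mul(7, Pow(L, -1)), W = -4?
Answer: Rational(-207, 4) ≈ -51.750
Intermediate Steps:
Add(Function('O')(W), Mul(5, -10)) = Add(Mul(7, Pow(-4, -1)), Mul(5, -10)) = Add(Mul(7, Rational(-1, 4)), -50) = Add(Rational(-7, 4), -50) = Rational(-207, 4)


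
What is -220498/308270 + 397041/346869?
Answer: 263861542/614536245 ≈ 0.42937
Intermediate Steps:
-220498/308270 + 397041/346869 = -220498*1/308270 + 397041*(1/346869) = -110249/154135 + 132347/115623 = 263861542/614536245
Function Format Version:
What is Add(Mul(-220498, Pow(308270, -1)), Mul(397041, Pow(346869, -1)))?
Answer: Rational(263861542, 614536245) ≈ 0.42937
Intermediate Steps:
Add(Mul(-220498, Pow(308270, -1)), Mul(397041, Pow(346869, -1))) = Add(Mul(-220498, Rational(1, 308270)), Mul(397041, Rational(1, 346869))) = Add(Rational(-110249, 154135), Rational(132347, 115623)) = Rational(263861542, 614536245)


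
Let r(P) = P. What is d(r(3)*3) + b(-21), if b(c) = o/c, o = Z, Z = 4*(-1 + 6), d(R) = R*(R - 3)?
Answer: 1114/21 ≈ 53.048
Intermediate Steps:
d(R) = R*(-3 + R)
Z = 20 (Z = 4*5 = 20)
o = 20
b(c) = 20/c
d(r(3)*3) + b(-21) = (3*3)*(-3 + 3*3) + 20/(-21) = 9*(-3 + 9) + 20*(-1/21) = 9*6 - 20/21 = 54 - 20/21 = 1114/21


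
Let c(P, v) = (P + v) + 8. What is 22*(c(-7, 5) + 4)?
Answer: 220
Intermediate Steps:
c(P, v) = 8 + P + v
22*(c(-7, 5) + 4) = 22*((8 - 7 + 5) + 4) = 22*(6 + 4) = 22*10 = 220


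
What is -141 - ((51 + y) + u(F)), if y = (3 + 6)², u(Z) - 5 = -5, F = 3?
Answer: -273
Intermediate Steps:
u(Z) = 0 (u(Z) = 5 - 5 = 0)
y = 81 (y = 9² = 81)
-141 - ((51 + y) + u(F)) = -141 - ((51 + 81) + 0) = -141 - (132 + 0) = -141 - 1*132 = -141 - 132 = -273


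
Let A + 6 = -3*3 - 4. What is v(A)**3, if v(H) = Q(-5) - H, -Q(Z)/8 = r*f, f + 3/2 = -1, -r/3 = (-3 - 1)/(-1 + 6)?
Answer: 300763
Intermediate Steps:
r = 12/5 (r = -3*(-3 - 1)/(-1 + 6) = -(-12)/5 = -3*(-4/5) = 12/5 ≈ 2.4000)
A = -19 (A = -6 + (-3*3 - 4) = -6 + (-9 - 4) = -6 - 13 = -19)
f = -5/2 (f = -3/2 - 1 = -5/2 ≈ -2.5000)
Q(Z) = 48 (Q(Z) = -96*(-5)/(5*2) = -8*(-6) = 48)
v(H) = 48 - H
v(A)**3 = (48 - 1*(-19))**3 = (48 + 19)**3 = 67**3 = 300763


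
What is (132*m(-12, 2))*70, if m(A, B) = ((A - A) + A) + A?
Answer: -221760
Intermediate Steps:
m(A, B) = 2*A (m(A, B) = (0 + A) + A = A + A = 2*A)
(132*m(-12, 2))*70 = (132*(2*(-12)))*70 = (132*(-24))*70 = -3168*70 = -221760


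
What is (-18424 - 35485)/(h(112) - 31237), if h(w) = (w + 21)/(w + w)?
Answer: 1725088/999565 ≈ 1.7258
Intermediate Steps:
h(w) = (21 + w)/(2*w) (h(w) = (21 + w)/((2*w)) = (21 + w)*(1/(2*w)) = (21 + w)/(2*w))
(-18424 - 35485)/(h(112) - 31237) = (-18424 - 35485)/((½)*(21 + 112)/112 - 31237) = -53909/((½)*(1/112)*133 - 31237) = -53909/(19/32 - 31237) = -53909/(-999565/32) = -53909*(-32/999565) = 1725088/999565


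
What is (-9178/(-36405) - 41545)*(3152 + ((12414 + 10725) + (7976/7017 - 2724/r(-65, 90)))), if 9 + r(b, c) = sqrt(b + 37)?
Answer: -30674706241802907313/27844473465 - 2746584769352*I*sqrt(7)/1322715 ≈ -1.1016e+9 - 5.4938e+6*I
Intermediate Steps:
r(b, c) = -9 + sqrt(37 + b) (r(b, c) = -9 + sqrt(b + 37) = -9 + sqrt(37 + b))
(-9178/(-36405) - 41545)*(3152 + ((12414 + 10725) + (7976/7017 - 2724/r(-65, 90)))) = (-9178/(-36405) - 41545)*(3152 + ((12414 + 10725) + (7976/7017 - 2724/(-9 + sqrt(37 - 65))))) = (-9178*(-1/36405) - 41545)*(3152 + (23139 + (7976*(1/7017) - 2724/(-9 + sqrt(-28))))) = (9178/36405 - 41545)*(3152 + (23139 + (7976/7017 - 2724/(-9 + 2*I*sqrt(7))))) = -1512436547*(3152 + (162374339/7017 - 2724/(-9 + 2*I*sqrt(7))))/36405 = -1512436547*(184491923/7017 - 2724/(-9 + 2*I*sqrt(7)))/36405 = -279032326971509881/255453885 + 1373292384676/(12135*(-9 + 2*I*sqrt(7)))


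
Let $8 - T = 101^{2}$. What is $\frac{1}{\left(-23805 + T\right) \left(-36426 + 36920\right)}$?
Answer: $- \frac{1}{16795012} \approx -5.9541 \cdot 10^{-8}$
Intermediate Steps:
$T = -10193$ ($T = 8 - 101^{2} = 8 - 10201 = -10193$)
$\frac{1}{\left(-23805 + T\right) \left(-36426 + 36920\right)} = \frac{1}{\left(-23805 - 10193\right) \left(-36426 + 36920\right)} = \frac{1}{\left(-33998\right) 494} = \frac{1}{-16795012} = - \frac{1}{16795012}$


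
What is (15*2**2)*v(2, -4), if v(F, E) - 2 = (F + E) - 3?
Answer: -180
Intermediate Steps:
v(F, E) = -1 + E + F (v(F, E) = 2 + ((F + E) - 3) = 2 + ((E + F) - 3) = 2 + (-3 + E + F) = -1 + E + F)
(15*2**2)*v(2, -4) = (15*2**2)*(-1 - 4 + 2) = (15*4)*(-3) = 60*(-3) = -180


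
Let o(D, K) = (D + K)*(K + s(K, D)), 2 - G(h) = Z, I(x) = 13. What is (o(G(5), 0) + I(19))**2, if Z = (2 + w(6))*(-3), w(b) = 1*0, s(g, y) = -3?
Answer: 121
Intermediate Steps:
w(b) = 0
Z = -6 (Z = (2 + 0)*(-3) = 2*(-3) = -6)
G(h) = 8 (G(h) = 2 - 1*(-6) = 2 + 6 = 8)
o(D, K) = (-3 + K)*(D + K) (o(D, K) = (D + K)*(K - 3) = (D + K)*(-3 + K) = (-3 + K)*(D + K))
(o(G(5), 0) + I(19))**2 = ((0**2 - 3*8 - 3*0 + 8*0) + 13)**2 = ((0 - 24 + 0 + 0) + 13)**2 = (-24 + 13)**2 = (-11)**2 = 121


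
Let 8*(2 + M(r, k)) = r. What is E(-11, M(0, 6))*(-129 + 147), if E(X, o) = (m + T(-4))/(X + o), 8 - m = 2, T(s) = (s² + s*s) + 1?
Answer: -54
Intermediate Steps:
T(s) = 1 + 2*s² (T(s) = (s² + s²) + 1 = 2*s² + 1 = 1 + 2*s²)
M(r, k) = -2 + r/8
m = 6 (m = 8 - 1*2 = 8 - 2 = 6)
E(X, o) = 39/(X + o) (E(X, o) = (6 + (1 + 2*(-4)²))/(X + o) = (6 + (1 + 2*16))/(X + o) = (6 + (1 + 32))/(X + o) = (6 + 33)/(X + o) = 39/(X + o))
E(-11, M(0, 6))*(-129 + 147) = (39/(-11 + (-2 + (⅛)*0)))*(-129 + 147) = (39/(-11 + (-2 + 0)))*18 = (39/(-11 - 2))*18 = (39/(-13))*18 = (39*(-1/13))*18 = -3*18 = -54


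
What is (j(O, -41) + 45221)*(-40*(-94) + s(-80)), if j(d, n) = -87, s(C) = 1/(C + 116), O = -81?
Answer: 3054691687/18 ≈ 1.6970e+8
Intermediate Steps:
s(C) = 1/(116 + C)
(j(O, -41) + 45221)*(-40*(-94) + s(-80)) = (-87 + 45221)*(-40*(-94) + 1/(116 - 80)) = 45134*(3760 + 1/36) = 45134*(135361/36) = 3054691687/18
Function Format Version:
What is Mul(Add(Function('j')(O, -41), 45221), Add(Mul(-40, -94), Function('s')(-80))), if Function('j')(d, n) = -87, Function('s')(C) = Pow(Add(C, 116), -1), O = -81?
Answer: Rational(3054691687, 18) ≈ 1.6970e+8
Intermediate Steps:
Function('s')(C) = Pow(Add(116, C), -1)
Mul(Add(Function('j')(O, -41), 45221), Add(Mul(-40, -94), Function('s')(-80))) = Mul(Add(-87, 45221), Add(Mul(-40, -94), Pow(Add(116, -80), -1))) = Mul(45134, Add(3760, Pow(36, -1))) = Mul(45134, Add(3760, Rational(1, 36))) = Mul(45134, Rational(135361, 36)) = Rational(3054691687, 18)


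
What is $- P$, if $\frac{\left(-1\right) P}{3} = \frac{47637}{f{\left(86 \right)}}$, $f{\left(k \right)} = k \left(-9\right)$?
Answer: $- \frac{15879}{86} \approx -184.64$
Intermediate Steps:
$f{\left(k \right)} = - 9 k$
$P = \frac{15879}{86}$ ($P = - 3 \frac{47637}{\left(-9\right) 86} = - 3 \frac{47637}{-774} = - 3 \cdot 47637 \left(- \frac{1}{774}\right) = \left(-3\right) \left(- \frac{5293}{86}\right) = \frac{15879}{86} \approx 184.64$)
$- P = \left(-1\right) \frac{15879}{86} = - \frac{15879}{86}$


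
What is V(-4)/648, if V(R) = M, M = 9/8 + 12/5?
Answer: 47/8640 ≈ 0.0054398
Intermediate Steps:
M = 141/40 (M = 9*(⅛) + 12*(⅕) = 9/8 + 12/5 = 141/40 ≈ 3.5250)
V(R) = 141/40
V(-4)/648 = (141/40)/648 = (141/40)*(1/648) = 47/8640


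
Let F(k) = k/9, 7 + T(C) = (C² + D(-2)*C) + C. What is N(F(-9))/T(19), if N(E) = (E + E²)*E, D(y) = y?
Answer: 0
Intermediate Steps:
T(C) = -7 + C² - C (T(C) = -7 + ((C² - 2*C) + C) = -7 + (C² - C) = -7 + C² - C)
F(k) = k/9 (F(k) = k*(⅑) = k/9)
N(E) = E*(E + E²)
N(F(-9))/T(19) = (((⅑)*(-9))²*(1 + (⅑)*(-9)))/(-7 + 19² - 1*19) = ((-1)²*(1 - 1))/(-7 + 361 - 19) = (1*0)/335 = 0*(1/335) = 0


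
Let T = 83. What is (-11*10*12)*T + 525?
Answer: -109035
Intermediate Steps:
(-11*10*12)*T + 525 = (-11*10*12)*83 + 525 = -110*12*83 + 525 = -1320*83 + 525 = -109560 + 525 = -109035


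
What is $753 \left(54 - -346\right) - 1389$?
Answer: $299811$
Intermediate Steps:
$753 \left(54 - -346\right) - 1389 = 753 \left(54 + 346\right) - 1389 = 753 \cdot 400 - 1389 = 301200 - 1389 = 299811$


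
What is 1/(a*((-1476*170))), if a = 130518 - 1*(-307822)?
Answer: -1/109988272800 ≈ -9.0919e-12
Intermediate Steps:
a = 438340 (a = 130518 + 307822 = 438340)
1/(a*((-1476*170))) = 1/(438340*((-1476*170))) = (1/438340)/(-250920) = (1/438340)*(-1/250920) = -1/109988272800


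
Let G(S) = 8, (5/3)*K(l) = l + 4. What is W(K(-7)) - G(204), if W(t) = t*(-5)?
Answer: 1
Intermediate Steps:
K(l) = 12/5 + 3*l/5 (K(l) = 3*(l + 4)/5 = 3*(4 + l)/5 = 12/5 + 3*l/5)
W(t) = -5*t
W(K(-7)) - G(204) = -5*(12/5 + (3/5)*(-7)) - 1*8 = -5*(12/5 - 21/5) - 8 = -5*(-9/5) - 8 = 9 - 8 = 1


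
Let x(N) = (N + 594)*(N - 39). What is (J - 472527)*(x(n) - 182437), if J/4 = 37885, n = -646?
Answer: 47126348379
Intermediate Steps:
J = 151540 (J = 4*37885 = 151540)
x(N) = (-39 + N)*(594 + N) (x(N) = (594 + N)*(-39 + N) = (-39 + N)*(594 + N))
(J - 472527)*(x(n) - 182437) = (151540 - 472527)*((-23166 + (-646)**2 + 555*(-646)) - 182437) = -320987*((-23166 + 417316 - 358530) - 182437) = -320987*(35620 - 182437) = -320987*(-146817) = 47126348379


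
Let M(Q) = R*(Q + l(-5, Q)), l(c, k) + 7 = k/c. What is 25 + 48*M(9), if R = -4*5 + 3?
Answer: -691/5 ≈ -138.20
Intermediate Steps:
l(c, k) = -7 + k/c
R = -17 (R = -20 + 3 = -17)
M(Q) = 119 - 68*Q/5 (M(Q) = -17*(Q + (-7 + Q/(-5))) = -17*(Q + (-7 + Q*(-⅕))) = -17*(Q + (-7 - Q/5)) = -17*(-7 + 4*Q/5) = 119 - 68*Q/5)
25 + 48*M(9) = 25 + 48*(119 - 68/5*9) = 25 + 48*(119 - 612/5) = 25 + 48*(-17/5) = 25 - 816/5 = -691/5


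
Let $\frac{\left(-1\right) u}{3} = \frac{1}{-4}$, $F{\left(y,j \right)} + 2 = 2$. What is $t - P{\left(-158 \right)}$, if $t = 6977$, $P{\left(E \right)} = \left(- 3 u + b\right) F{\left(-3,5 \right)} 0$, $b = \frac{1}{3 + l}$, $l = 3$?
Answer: $6977$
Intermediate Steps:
$F{\left(y,j \right)} = 0$ ($F{\left(y,j \right)} = -2 + 2 = 0$)
$b = \frac{1}{6}$ ($b = \frac{1}{3 + 3} = \frac{1}{6} \approx 0.16667$)
$u = \frac{3}{4}$ ($u = - \frac{3}{-4} = \left(-3\right) \left(- \frac{1}{4}\right) = \frac{3}{4} \approx 0.75$)
$P{\left(E \right)} = 0$ ($P{\left(E \right)} = \left(\left(-3\right) \frac{3}{4} + \frac{1}{6}\right) 0 \cdot 0 = \left(- \frac{9}{4} + \frac{1}{6}\right) 0 \cdot 0 = \left(- \frac{25}{12}\right) 0 \cdot 0 = 0 \cdot 0 = 0$)
$t - P{\left(-158 \right)} = 6977 - 0 = 6977 + 0 = 6977$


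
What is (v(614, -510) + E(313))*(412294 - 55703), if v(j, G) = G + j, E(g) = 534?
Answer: 227505058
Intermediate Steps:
(v(614, -510) + E(313))*(412294 - 55703) = ((-510 + 614) + 534)*(412294 - 55703) = (104 + 534)*356591 = 638*356591 = 227505058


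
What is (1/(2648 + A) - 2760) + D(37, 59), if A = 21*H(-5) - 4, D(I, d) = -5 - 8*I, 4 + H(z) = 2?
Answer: -7964721/2602 ≈ -3061.0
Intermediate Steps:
H(z) = -2 (H(z) = -4 + 2 = -2)
D(I, d) = -5 - 8*I
A = -46 (A = 21*(-2) - 4 = -42 - 4 = -46)
(1/(2648 + A) - 2760) + D(37, 59) = (1/(2648 - 46) - 2760) + (-5 - 8*37) = (1/2602 - 2760) + (-5 - 296) = (1/2602 - 2760) - 301 = -7181519/2602 - 301 = -7964721/2602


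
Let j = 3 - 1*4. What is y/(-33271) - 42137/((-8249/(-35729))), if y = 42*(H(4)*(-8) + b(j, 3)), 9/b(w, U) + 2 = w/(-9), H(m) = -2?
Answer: -121646955104627/666527449 ≈ -1.8251e+5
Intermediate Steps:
j = -1 (j = 3 - 4 = -1)
b(w, U) = 9/(-2 - w/9) (b(w, U) = 9/(-2 + w/(-9)) = 9/(-2 + w*(-⅑)) = 9/(-2 - w/9))
y = 8022/17 (y = 42*(-2*(-8) - 81/(18 - 1)) = 42*(16 - 81/17) = 42*(191/17) = 8022/17 ≈ 471.88)
y/(-33271) - 42137/((-8249/(-35729))) = (8022/17)/(-33271) - 42137/((-8249/(-35729))) = (8022/17)*(-1/33271) - 42137/((-8249*(-1/35729))) = -1146/80801 - 42137/8249/35729 = -1146/80801 - 42137*35729/8249 = -1146/80801 - 1505512873/8249 = -121646955104627/666527449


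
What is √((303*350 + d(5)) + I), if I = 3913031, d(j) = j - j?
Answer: √4019081 ≈ 2004.8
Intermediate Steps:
d(j) = 0
√((303*350 + d(5)) + I) = √((303*350 + 0) + 3913031) = √((106050 + 0) + 3913031) = √(106050 + 3913031) = √4019081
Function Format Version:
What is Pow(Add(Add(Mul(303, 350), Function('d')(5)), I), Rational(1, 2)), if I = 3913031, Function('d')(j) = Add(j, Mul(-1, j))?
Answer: Pow(4019081, Rational(1, 2)) ≈ 2004.8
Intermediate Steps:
Function('d')(j) = 0
Pow(Add(Add(Mul(303, 350), Function('d')(5)), I), Rational(1, 2)) = Pow(Add(Add(Mul(303, 350), 0), 3913031), Rational(1, 2)) = Pow(Add(Add(106050, 0), 3913031), Rational(1, 2)) = Pow(Add(106050, 3913031), Rational(1, 2)) = Pow(4019081, Rational(1, 2))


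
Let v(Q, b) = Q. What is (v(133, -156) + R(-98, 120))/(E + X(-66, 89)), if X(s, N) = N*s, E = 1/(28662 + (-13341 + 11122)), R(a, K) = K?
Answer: -6690079/155326181 ≈ -0.043071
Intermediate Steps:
E = 1/26443 (E = 1/(28662 - 2219) = 1/26443 ≈ 3.7817e-5)
(v(133, -156) + R(-98, 120))/(E + X(-66, 89)) = (133 + 120)/(1/26443 + 89*(-66)) = 253/(1/26443 - 5874) = 253/(-155326181/26443) = 253*(-26443/155326181) = -6690079/155326181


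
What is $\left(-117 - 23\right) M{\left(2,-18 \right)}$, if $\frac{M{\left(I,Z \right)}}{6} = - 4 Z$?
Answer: $-60480$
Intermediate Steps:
$M{\left(I,Z \right)} = - 24 Z$ ($M{\left(I,Z \right)} = 6 \left(- 4 Z\right) = - 24 Z$)
$\left(-117 - 23\right) M{\left(2,-18 \right)} = \left(-117 - 23\right) \left(\left(-24\right) \left(-18\right)\right) = \left(-140\right) 432 = -60480$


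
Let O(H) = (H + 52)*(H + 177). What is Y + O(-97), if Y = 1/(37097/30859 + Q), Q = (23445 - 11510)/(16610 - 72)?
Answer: -3534014117458/981812351 ≈ -3599.5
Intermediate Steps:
Q = 11935/16538 ≈ 0.72167
O(H) = (52 + H)*(177 + H)
Y = 510346142/981812351 (Y = 1/(37097/30859 + 11935/16538) = 1/(981812351/510346142) = 510346142/981812351 ≈ 0.51980)
Y + O(-97) = 510346142/981812351 + (9204 + (-97)² + 229*(-97)) = 510346142/981812351 + (9204 + 9409 - 22213) = 510346142/981812351 - 3600 = -3534014117458/981812351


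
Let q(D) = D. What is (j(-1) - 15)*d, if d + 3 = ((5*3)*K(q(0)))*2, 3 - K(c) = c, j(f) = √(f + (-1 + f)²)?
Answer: -1305 + 87*√3 ≈ -1154.3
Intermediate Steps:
K(c) = 3 - c
d = 87 (d = -3 + ((5*3)*(3 - 1*0))*2 = -3 + (15*(3 + 0))*2 = -3 + (15*3)*2 = -3 + 45*2 = -3 + 90 = 87)
(j(-1) - 15)*d = (√(-1 + (-1 - 1)²) - 15)*87 = (√(-1 + (-2)²) - 15)*87 = (√(-1 + 4) - 15)*87 = (√3 - 15)*87 = (-15 + √3)*87 = -1305 + 87*√3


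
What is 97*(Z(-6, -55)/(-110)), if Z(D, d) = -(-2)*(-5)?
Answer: 97/11 ≈ 8.8182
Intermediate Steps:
Z(D, d) = -10 (Z(D, d) = -2*5 = -10)
97*(Z(-6, -55)/(-110)) = 97*(-10/(-110)) = 97*(-10*(-1/110)) = 97*(1/11) = 97/11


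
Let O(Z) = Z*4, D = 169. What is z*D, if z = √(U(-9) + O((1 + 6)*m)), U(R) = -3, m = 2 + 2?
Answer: 169*√109 ≈ 1764.4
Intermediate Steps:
m = 4
O(Z) = 4*Z
z = √109 (z = √(-3 + 4*((1 + 6)*4)) = √(-3 + 4*(7*4)) = √(-3 + 4*28) = √(-3 + 112) = √109 ≈ 10.440)
z*D = √109*169 = 169*√109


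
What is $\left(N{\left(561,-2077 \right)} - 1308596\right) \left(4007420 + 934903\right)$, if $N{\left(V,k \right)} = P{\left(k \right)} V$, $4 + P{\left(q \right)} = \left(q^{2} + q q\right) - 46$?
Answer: $23915365703880516$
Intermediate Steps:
$P{\left(q \right)} = -50 + 2 q^{2}$ ($P{\left(q \right)} = -4 - \left(46 - q^{2} - q q\right) = -4 + \left(\left(q^{2} + q^{2}\right) - 46\right) = -4 + \left(2 q^{2} - 46\right) = -4 + \left(-46 + 2 q^{2}\right) = -50 + 2 q^{2}$)
$N{\left(V,k \right)} = V \left(-50 + 2 k^{2}\right)$ ($N{\left(V,k \right)} = \left(-50 + 2 k^{2}\right) V = V \left(-50 + 2 k^{2}\right)$)
$\left(N{\left(561,-2077 \right)} - 1308596\right) \left(4007420 + 934903\right) = \left(2 \cdot 561 \left(-25 + \left(-2077\right)^{2}\right) - 1308596\right) \left(4007420 + 934903\right) = \left(2 \cdot 561 \left(-25 + 4313929\right) - 1308596\right) 4942323 = \left(2 \cdot 561 \cdot 4313904 - 1308596\right) 4942323 = \left(4840200288 - 1308596\right) 4942323 = 4838891692 \cdot 4942323 = 23915365703880516$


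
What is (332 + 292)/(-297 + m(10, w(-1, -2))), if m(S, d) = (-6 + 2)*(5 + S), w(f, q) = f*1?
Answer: -208/119 ≈ -1.7479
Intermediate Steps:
w(f, q) = f
m(S, d) = -20 - 4*S (m(S, d) = -4*(5 + S) = -20 - 4*S)
(332 + 292)/(-297 + m(10, w(-1, -2))) = (332 + 292)/(-297 + (-20 - 4*10)) = 624/(-297 + (-20 - 40)) = 624/(-297 - 60) = 624/(-357) = 624*(-1/357) = -208/119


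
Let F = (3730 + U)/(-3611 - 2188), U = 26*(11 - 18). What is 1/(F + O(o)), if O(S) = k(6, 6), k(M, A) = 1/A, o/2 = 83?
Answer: -3866/1721 ≈ -2.2464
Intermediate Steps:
o = 166 (o = 2*83 = 166)
U = -182 (U = 26*(-7) = -182)
O(S) = ⅙ (O(S) = 1/6 = ⅙)
F = -3548/5799 (F = (3730 - 182)/(-3611 - 2188) = 3548/(-5799) = 3548*(-1/5799) = -3548/5799 ≈ -0.61183)
1/(F + O(o)) = 1/(-3548/5799 + ⅙) = 1/(-1721/3866) = -3866/1721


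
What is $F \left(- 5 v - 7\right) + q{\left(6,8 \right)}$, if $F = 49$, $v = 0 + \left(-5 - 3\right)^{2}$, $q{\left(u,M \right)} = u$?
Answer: $-16017$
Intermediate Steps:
$v = 64$ ($v = 0 + \left(-8\right)^{2} = 0 + 64 = 64$)
$F \left(- 5 v - 7\right) + q{\left(6,8 \right)} = 49 \left(\left(-5\right) 64 - 7\right) + 6 = 49 \left(-320 - 7\right) + 6 = 49 \left(-327\right) + 6 = -16023 + 6 = -16017$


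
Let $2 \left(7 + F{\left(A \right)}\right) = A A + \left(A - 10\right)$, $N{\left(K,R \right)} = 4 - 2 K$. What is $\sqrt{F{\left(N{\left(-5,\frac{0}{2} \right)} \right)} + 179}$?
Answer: $4 \sqrt{17} \approx 16.492$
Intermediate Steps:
$F{\left(A \right)} = -12 + \frac{A}{2} + \frac{A^{2}}{2}$ ($F{\left(A \right)} = -7 + \frac{A A + \left(A - 10\right)}{2} = -7 + \frac{A^{2} + \left(-10 + A\right)}{2} = -7 + \frac{-10 + A + A^{2}}{2} = -7 + \left(-5 + \frac{A}{2} + \frac{A^{2}}{2}\right) = -12 + \frac{A}{2} + \frac{A^{2}}{2}$)
$\sqrt{F{\left(N{\left(-5,\frac{0}{2} \right)} \right)} + 179} = \sqrt{\left(-12 + \frac{4 - -10}{2} + \frac{\left(4 - -10\right)^{2}}{2}\right) + 179} = \sqrt{\left(-12 + \frac{4 + 10}{2} + \frac{\left(4 + 10\right)^{2}}{2}\right) + 179} = \sqrt{\left(-12 + \frac{1}{2} \cdot 14 + \frac{14^{2}}{2}\right) + 179} = \sqrt{\left(-12 + 7 + \frac{1}{2} \cdot 196\right) + 179} = \sqrt{\left(-12 + 7 + 98\right) + 179} = \sqrt{93 + 179} = \sqrt{272} = 4 \sqrt{17}$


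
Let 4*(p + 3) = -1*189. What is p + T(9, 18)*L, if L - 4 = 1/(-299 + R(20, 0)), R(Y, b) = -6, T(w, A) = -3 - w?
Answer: -119817/1220 ≈ -98.211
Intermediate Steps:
p = -201/4 (p = -3 + (-1*189)/4 = -3 + (¼)*(-189) = -3 - 189/4 = -201/4 ≈ -50.250)
L = 1219/305 (L = 4 + 1/(-299 - 6) = 4 + 1/(-305) = 4 - 1/305 = 1219/305 ≈ 3.9967)
p + T(9, 18)*L = -201/4 + (-3 - 1*9)*(1219/305) = -201/4 + (-3 - 9)*(1219/305) = -201/4 - 12*1219/305 = -201/4 - 14628/305 = -119817/1220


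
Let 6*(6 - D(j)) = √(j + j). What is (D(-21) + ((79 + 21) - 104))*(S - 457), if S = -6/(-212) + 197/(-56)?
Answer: -1366733/1484 + 1366733*I*√42/17808 ≈ -920.98 + 497.39*I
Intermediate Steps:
D(j) = 6 - √2*√j/6 (D(j) = 6 - √(j + j)/6 = 6 - √2*√j/6)
S = -10357/2968 (S = -6*(-1/212) + 197*(-1/56) = 3/106 - 197/56 = -10357/2968 ≈ -3.4896)
(D(-21) + ((79 + 21) - 104))*(S - 457) = ((6 - √2*√(-21)/6) + ((79 + 21) - 104))*(-10357/2968 - 457) = ((6 - √2*I*√21/6) + (100 - 104))*(-1366733/2968) = ((6 - I*√42/6) - 4)*(-1366733/2968) = (2 - I*√42/6)*(-1366733/2968) = -1366733/1484 + 1366733*I*√42/17808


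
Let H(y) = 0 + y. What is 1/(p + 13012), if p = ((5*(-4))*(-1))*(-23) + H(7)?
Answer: 1/12559 ≈ 7.9624e-5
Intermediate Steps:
H(y) = y
p = -453 (p = ((5*(-4))*(-1))*(-23) + 7 = -20*(-1)*(-23) + 7 = 20*(-23) + 7 = -460 + 7 = -453)
1/(p + 13012) = 1/(-453 + 13012) = 1/12559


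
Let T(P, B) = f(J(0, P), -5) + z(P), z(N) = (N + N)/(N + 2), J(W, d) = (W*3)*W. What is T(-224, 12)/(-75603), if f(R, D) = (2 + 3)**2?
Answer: -2999/8391933 ≈ -0.00035737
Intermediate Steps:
J(W, d) = 3*W**2 (J(W, d) = (3*W)*W = 3*W**2)
z(N) = 2*N/(2 + N) (z(N) = (2*N)/(2 + N) = 2*N/(2 + N))
f(R, D) = 25 (f(R, D) = 5**2 = 25)
T(P, B) = 25 + 2*P/(2 + P)
T(-224, 12)/(-75603) = ((50 + 27*(-224))/(2 - 224))/(-75603) = ((50 - 6048)/(-222))*(-1/75603) = -1/222*(-5998)*(-1/75603) = (2999/111)*(-1/75603) = -2999/8391933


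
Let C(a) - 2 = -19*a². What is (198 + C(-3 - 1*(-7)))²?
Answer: 10816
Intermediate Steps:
C(a) = 2 - 19*a²
(198 + C(-3 - 1*(-7)))² = (198 + (2 - 19*(-3 - 1*(-7))²))² = (198 + (2 - 19*(-3 + 7)²))² = (198 + (2 - 19*4²))² = (198 + (2 - 19*16))² = (198 + (2 - 304))² = (198 - 302)² = (-104)² = 10816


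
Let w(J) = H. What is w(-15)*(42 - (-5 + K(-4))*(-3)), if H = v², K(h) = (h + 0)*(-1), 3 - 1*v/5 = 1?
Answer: 3900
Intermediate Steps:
v = 10 (v = 15 - 5*1 = 15 - 5 = 10)
K(h) = -h (K(h) = h*(-1) = -h)
H = 100 (H = 10² = 100)
w(J) = 100
w(-15)*(42 - (-5 + K(-4))*(-3)) = 100*(42 - (-5 - 1*(-4))*(-3)) = 100*(42 - (-5 + 4)*(-3)) = 100*(42 - (-1)*(-3)) = 100*(42 - 1*3) = 100*(42 - 3) = 100*39 = 3900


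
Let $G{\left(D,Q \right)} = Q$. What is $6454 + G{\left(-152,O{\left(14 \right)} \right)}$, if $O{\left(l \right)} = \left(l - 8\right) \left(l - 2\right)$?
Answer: $6526$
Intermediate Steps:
$O{\left(l \right)} = \left(-8 + l\right) \left(-2 + l\right)$ ($O{\left(l \right)} = \left(-8 + l\right) \left(l - 2\right) = \left(-8 + l\right) \left(-2 + l\right)$)
$6454 + G{\left(-152,O{\left(14 \right)} \right)} = 6454 + \left(16 + 14^{2} - 140\right) = 6454 + \left(16 + 196 - 140\right) = 6454 + 72 = 6526$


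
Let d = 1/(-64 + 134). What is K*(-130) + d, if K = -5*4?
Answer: 182001/70 ≈ 2600.0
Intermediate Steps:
K = -20
d = 1/70 ≈ 0.014286
K*(-130) + d = -20*(-130) + 1/70 = 2600 + 1/70 = 182001/70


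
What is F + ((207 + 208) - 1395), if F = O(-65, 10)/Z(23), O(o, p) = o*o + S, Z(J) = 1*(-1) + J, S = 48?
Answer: -17287/22 ≈ -785.77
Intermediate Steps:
Z(J) = -1 + J
O(o, p) = 48 + o² (O(o, p) = o*o + 48 = o² + 48 = 48 + o²)
F = 4273/22 (F = (48 + (-65)²)/(-1 + 23) = (48 + 4225)/22 = 4273*(1/22) = 4273/22 ≈ 194.23)
F + ((207 + 208) - 1395) = 4273/22 + ((207 + 208) - 1395) = 4273/22 + (415 - 1395) = 4273/22 - 980 = -17287/22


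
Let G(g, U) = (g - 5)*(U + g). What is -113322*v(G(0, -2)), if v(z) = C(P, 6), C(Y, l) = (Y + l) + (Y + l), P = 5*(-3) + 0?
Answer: 2039796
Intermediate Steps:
P = -15 (P = -15 + 0 = -15)
G(g, U) = (-5 + g)*(U + g)
C(Y, l) = 2*Y + 2*l
v(z) = -18 (v(z) = 2*(-15) + 2*6 = -30 + 12 = -18)
-113322*v(G(0, -2)) = -113322*(-18) = -56661*(-36) = 2039796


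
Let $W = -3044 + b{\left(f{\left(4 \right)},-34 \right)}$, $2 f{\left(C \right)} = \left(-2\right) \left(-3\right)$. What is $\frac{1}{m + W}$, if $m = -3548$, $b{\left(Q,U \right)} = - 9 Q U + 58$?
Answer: $- \frac{1}{5616} \approx -0.00017806$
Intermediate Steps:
$f{\left(C \right)} = 3$ ($f{\left(C \right)} = \frac{\left(-2\right) \left(-3\right)}{2} = \frac{1}{2} \cdot 6 = 3$)
$b{\left(Q,U \right)} = 58 - 9 Q U$ ($b{\left(Q,U \right)} = - 9 Q U + 58 = 58 - 9 Q U$)
$W = -2068$ ($W = -3044 - \left(-58 + 27 \left(-34\right)\right) = -3044 + \left(58 + 918\right) = -3044 + 976 = -2068$)
$\frac{1}{m + W} = \frac{1}{-3548 - 2068} = \frac{1}{-5616} = - \frac{1}{5616}$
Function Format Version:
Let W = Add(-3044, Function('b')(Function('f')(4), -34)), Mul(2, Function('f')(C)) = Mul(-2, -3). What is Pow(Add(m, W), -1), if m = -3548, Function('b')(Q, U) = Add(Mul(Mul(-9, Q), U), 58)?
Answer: Rational(-1, 5616) ≈ -0.00017806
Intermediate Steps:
Function('f')(C) = 3 (Function('f')(C) = Mul(Rational(1, 2), Mul(-2, -3)) = Mul(Rational(1, 2), 6) = 3)
Function('b')(Q, U) = Add(58, Mul(-9, Q, U)) (Function('b')(Q, U) = Add(Mul(-9, Q, U), 58) = Add(58, Mul(-9, Q, U)))
W = -2068 (W = Add(-3044, Add(58, Mul(-9, 3, -34))) = Add(-3044, Add(58, 918)) = Add(-3044, 976) = -2068)
Pow(Add(m, W), -1) = Pow(Add(-3548, -2068), -1) = Pow(-5616, -1) = Rational(-1, 5616)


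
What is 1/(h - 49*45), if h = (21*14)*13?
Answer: 1/1617 ≈ 0.00061843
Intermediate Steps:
h = 3822 (h = 294*13 = 3822)
1/(h - 49*45) = 1/(3822 - 49*45) = 1/(3822 - 2205) = 1/1617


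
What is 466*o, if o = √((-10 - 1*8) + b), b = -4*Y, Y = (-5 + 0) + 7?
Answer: 466*I*√26 ≈ 2376.1*I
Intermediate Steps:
Y = 2 (Y = -5 + 7 = 2)
b = -8 (b = -4*2 = -8)
o = I*√26 (o = √((-10 - 1*8) - 8) = √((-10 - 8) - 8) = √(-18 - 8) = √(-26) = I*√26 ≈ 5.099*I)
466*o = 466*(I*√26) = 466*I*√26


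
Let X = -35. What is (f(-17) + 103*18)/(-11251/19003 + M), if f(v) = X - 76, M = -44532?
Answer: -33122229/846252847 ≈ -0.039140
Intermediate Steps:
f(v) = -111 (f(v) = -35 - 76 = -111)
(f(-17) + 103*18)/(-11251/19003 + M) = (-111 + 103*18)/(-11251/19003 - 44532) = (-111 + 1854)/(-11251*1/19003 - 44532) = 1743/(-11251/19003 - 44532) = 1743/(-846252847/19003) = 1743*(-19003/846252847) = -33122229/846252847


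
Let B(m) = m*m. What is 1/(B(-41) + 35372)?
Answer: 1/37053 ≈ 2.6988e-5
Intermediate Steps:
B(m) = m²
1/(B(-41) + 35372) = 1/((-41)² + 35372) = 1/(1681 + 35372) = 1/37053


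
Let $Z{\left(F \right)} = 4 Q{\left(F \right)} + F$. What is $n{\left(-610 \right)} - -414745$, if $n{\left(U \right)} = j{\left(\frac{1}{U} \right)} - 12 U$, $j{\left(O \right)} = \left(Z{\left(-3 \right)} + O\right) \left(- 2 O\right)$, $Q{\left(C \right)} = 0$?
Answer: $\frac{78525191419}{186050} \approx 4.2207 \cdot 10^{5}$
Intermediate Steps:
$Z{\left(F \right)} = F$ ($Z{\left(F \right)} = 4 \cdot 0 + F = 0 + F = F$)
$j{\left(O \right)} = - 2 O \left(-3 + O\right)$ ($j{\left(O \right)} = \left(-3 + O\right) \left(- 2 O\right) = - 2 O \left(-3 + O\right)$)
$n{\left(U \right)} = - 12 U + \frac{2 \left(3 - \frac{1}{U}\right)}{U}$ ($n{\left(U \right)} = \frac{2 \left(3 - \frac{1}{U}\right)}{U} - 12 U = - 12 U + \frac{2 \left(3 - \frac{1}{U}\right)}{U}$)
$n{\left(-610 \right)} - -414745 = \left(\left(-12\right) \left(-610\right) - \frac{2}{372100} + \frac{6}{-610}\right) - -414745 = \left(7320 - \frac{1}{186050} + 6 \left(- \frac{1}{610}\right)\right) + 414745 = \left(7320 - \frac{1}{186050} - \frac{3}{305}\right) + 414745 = \frac{1361884169}{186050} + 414745 = \frac{78525191419}{186050}$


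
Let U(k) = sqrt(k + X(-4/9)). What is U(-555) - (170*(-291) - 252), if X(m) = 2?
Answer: 49722 + I*sqrt(553) ≈ 49722.0 + 23.516*I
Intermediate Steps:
U(k) = sqrt(2 + k) (U(k) = sqrt(k + 2) = sqrt(2 + k))
U(-555) - (170*(-291) - 252) = sqrt(2 - 555) - (170*(-291) - 252) = sqrt(-553) - (-49470 - 252) = I*sqrt(553) - 1*(-49722) = I*sqrt(553) + 49722 = 49722 + I*sqrt(553)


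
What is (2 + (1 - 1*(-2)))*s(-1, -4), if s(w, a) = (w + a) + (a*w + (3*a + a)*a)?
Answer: 315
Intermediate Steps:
s(w, a) = a + w + 4*a² + a*w (s(w, a) = (a + w) + (a*w + (4*a)*a) = (a + w) + (a*w + 4*a²) = (a + w) + (4*a² + a*w) = a + w + 4*a² + a*w)
(2 + (1 - 1*(-2)))*s(-1, -4) = (2 + (1 - 1*(-2)))*(-4 - 1 + 4*(-4)² - 4*(-1)) = (2 + (1 + 2))*(-4 - 1 + 4*16 + 4) = (2 + 3)*(-4 - 1 + 64 + 4) = 5*63 = 315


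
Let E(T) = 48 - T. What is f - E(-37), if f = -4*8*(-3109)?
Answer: 99403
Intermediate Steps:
f = 99488 (f = -32*(-3109) = 99488)
f - E(-37) = 99488 - (48 - 1*(-37)) = 99488 - (48 + 37) = 99488 - 1*85 = 99488 - 85 = 99403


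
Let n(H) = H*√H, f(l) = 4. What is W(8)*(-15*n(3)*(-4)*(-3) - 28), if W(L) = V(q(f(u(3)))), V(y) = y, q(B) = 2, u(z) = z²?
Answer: -56 - 1080*√3 ≈ -1926.6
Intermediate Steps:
W(L) = 2
n(H) = H^(3/2)
W(8)*(-15*n(3)*(-4)*(-3) - 28) = 2*(-15*3^(3/2)*(-4)*(-3) - 28) = 2*(-15*(3*√3)*(-4)*(-3) - 28) = 2*(-15*(-12*√3)*(-3) - 28) = 2*(-540*√3 - 28) = 2*(-28 - 540*√3) = -56 - 1080*√3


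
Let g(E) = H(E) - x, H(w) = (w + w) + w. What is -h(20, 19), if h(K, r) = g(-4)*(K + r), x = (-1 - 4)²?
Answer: 1443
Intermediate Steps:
H(w) = 3*w (H(w) = 2*w + w = 3*w)
x = 25 (x = (-5)² = 25)
g(E) = -25 + 3*E (g(E) = 3*E - 1*25 = 3*E - 25 = -25 + 3*E)
h(K, r) = -37*K - 37*r (h(K, r) = (-25 + 3*(-4))*(K + r) = (-25 - 12)*(K + r) = -37*(K + r) = -37*K - 37*r)
-h(20, 19) = -(-37*20 - 37*19) = -(-740 - 703) = -1*(-1443) = 1443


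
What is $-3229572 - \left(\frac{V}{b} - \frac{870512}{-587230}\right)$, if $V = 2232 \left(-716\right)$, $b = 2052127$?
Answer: $- \frac{277990208297843956}{86076467015} \approx -3.2296 \cdot 10^{6}$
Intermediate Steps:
$V = -1598112$
$-3229572 - \left(\frac{V}{b} - \frac{870512}{-587230}\right) = -3229572 - \left(- \frac{1598112}{2052127} - \frac{870512}{-587230}\right) = -3229572 - \left(\left(-1598112\right) \frac{1}{2052127} - - \frac{435256}{293615}\right) = -3229572 - \left(- \frac{1598112}{2052127} + \frac{435256}{293615}\right) = -3229572 - \frac{60567276376}{86076467015} = - \frac{277990208297843956}{86076467015}$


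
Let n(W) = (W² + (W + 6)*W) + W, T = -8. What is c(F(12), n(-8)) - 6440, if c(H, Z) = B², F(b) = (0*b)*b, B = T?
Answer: -6376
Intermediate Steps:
n(W) = W + W² + W*(6 + W) (n(W) = (W² + (6 + W)*W) + W = (W² + W*(6 + W)) + W = W + W² + W*(6 + W))
B = -8
F(b) = 0 (F(b) = 0*b = 0)
c(H, Z) = 64 (c(H, Z) = (-8)² = 64)
c(F(12), n(-8)) - 6440 = 64 - 6440 = -6376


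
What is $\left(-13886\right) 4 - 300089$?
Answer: $-355633$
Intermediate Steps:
$\left(-13886\right) 4 - 300089 = -55544 - 300089 = -355633$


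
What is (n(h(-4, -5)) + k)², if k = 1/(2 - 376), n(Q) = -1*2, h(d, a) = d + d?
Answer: 561001/139876 ≈ 4.0107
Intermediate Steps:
h(d, a) = 2*d
n(Q) = -2
k = -1/374 (k = 1/(-374) = -1/374 ≈ -0.0026738)
(n(h(-4, -5)) + k)² = (-2 - 1/374)² = (-749/374)² = 561001/139876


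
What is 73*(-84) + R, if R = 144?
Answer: -5988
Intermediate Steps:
73*(-84) + R = 73*(-84) + 144 = -6132 + 144 = -5988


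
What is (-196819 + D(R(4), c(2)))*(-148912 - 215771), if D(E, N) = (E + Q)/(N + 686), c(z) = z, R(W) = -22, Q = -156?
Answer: 574213101825/8 ≈ 7.1777e+10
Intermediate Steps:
D(E, N) = (-156 + E)/(686 + N) (D(E, N) = (E - 156)/(N + 686) = (-156 + E)/(686 + N))
(-196819 + D(R(4), c(2)))*(-148912 - 215771) = (-196819 + (-156 - 22)/(686 + 2))*(-148912 - 215771) = (-196819 - 178/688)*(-364683) = (-196819 + (1/688)*(-178))*(-364683) = (-196819 - 89/344)*(-364683) = -67705825/344*(-364683) = 574213101825/8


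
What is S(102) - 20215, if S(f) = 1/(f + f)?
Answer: -4123859/204 ≈ -20215.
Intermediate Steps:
S(f) = 1/(2*f)
S(102) - 20215 = (½)/102 - 20215 = (½)*(1/102) - 20215 = 1/204 - 20215 = -4123859/204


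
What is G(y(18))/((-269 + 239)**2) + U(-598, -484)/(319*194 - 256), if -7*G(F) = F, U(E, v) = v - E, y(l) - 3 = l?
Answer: -2743/1848900 ≈ -0.0014836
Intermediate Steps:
y(l) = 3 + l
G(F) = -F/7
G(y(18))/((-269 + 239)**2) + U(-598, -484)/(319*194 - 256) = (-(3 + 18)/7)/((-269 + 239)**2) + (-484 - 1*(-598))/(319*194 - 256) = (-1/7*21)/((-30)**2) + (-484 + 598)/(61886 - 256) = -3/900 + 114/61630 = -3*1/900 + 114*(1/61630) = -1/300 + 57/30815 = -2743/1848900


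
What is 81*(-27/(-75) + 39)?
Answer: 79704/25 ≈ 3188.2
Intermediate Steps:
81*(-27/(-75) + 39) = 81*(-27*(-1/75) + 39) = 81*(9/25 + 39) = 81*(984/25) = 79704/25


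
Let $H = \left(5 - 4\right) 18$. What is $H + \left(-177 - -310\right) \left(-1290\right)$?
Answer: $-171552$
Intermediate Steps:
$H = 18$ ($H = 1 \cdot 18 = 18$)
$H + \left(-177 - -310\right) \left(-1290\right) = 18 + \left(-177 - -310\right) \left(-1290\right) = 18 + \left(-177 + 310\right) \left(-1290\right) = 18 + 133 \left(-1290\right) = 18 - 171570 = -171552$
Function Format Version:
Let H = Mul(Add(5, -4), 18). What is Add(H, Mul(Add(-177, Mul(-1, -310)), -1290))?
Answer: -171552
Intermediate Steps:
H = 18 (H = Mul(1, 18) = 18)
Add(H, Mul(Add(-177, Mul(-1, -310)), -1290)) = Add(18, Mul(Add(-177, Mul(-1, -310)), -1290)) = Add(18, Mul(Add(-177, 310), -1290)) = Add(18, Mul(133, -1290)) = Add(18, -171570) = -171552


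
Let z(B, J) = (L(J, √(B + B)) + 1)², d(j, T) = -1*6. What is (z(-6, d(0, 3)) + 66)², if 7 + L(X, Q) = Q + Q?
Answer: -3996 - 5184*I*√3 ≈ -3996.0 - 8979.0*I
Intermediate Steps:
d(j, T) = -6
L(X, Q) = -7 + 2*Q (L(X, Q) = -7 + (Q + Q) = -7 + 2*Q)
z(B, J) = (-6 + 2*√2*√B)² (z(B, J) = ((-7 + 2*√(B + B)) + 1)² = ((-7 + 2*√(2*B)) + 1)² = ((-7 + 2*(√2*√B)) + 1)² = ((-7 + 2*√2*√B) + 1)² = (-6 + 2*√2*√B)²)
(z(-6, d(0, 3)) + 66)² = (4*(-3 + √2*√(-6))² + 66)² = (4*(-3 + √2*(I*√6))² + 66)² = (4*(-3 + 2*I*√3)² + 66)² = (66 + 4*(-3 + 2*I*√3)²)²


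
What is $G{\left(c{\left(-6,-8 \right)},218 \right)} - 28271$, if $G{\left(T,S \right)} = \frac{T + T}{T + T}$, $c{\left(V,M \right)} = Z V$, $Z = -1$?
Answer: $-28270$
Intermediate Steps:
$c{\left(V,M \right)} = - V$
$G{\left(T,S \right)} = 1$ ($G{\left(T,S \right)} = \frac{2 T}{2 T} = 2 T \frac{1}{2 T} = 1$)
$G{\left(c{\left(-6,-8 \right)},218 \right)} - 28271 = 1 - 28271 = -28270$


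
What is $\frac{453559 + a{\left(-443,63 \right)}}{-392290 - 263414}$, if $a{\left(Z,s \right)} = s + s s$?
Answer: $- \frac{457591}{655704} \approx -0.69786$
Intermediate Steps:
$a{\left(Z,s \right)} = s + s^{2}$
$\frac{453559 + a{\left(-443,63 \right)}}{-392290 - 263414} = \frac{453559 + 63 \left(1 + 63\right)}{-392290 - 263414} = \frac{453559 + 63 \cdot 64}{-655704} = \left(453559 + 4032\right) \left(- \frac{1}{655704}\right) = 457591 \left(- \frac{1}{655704}\right) = - \frac{457591}{655704}$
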